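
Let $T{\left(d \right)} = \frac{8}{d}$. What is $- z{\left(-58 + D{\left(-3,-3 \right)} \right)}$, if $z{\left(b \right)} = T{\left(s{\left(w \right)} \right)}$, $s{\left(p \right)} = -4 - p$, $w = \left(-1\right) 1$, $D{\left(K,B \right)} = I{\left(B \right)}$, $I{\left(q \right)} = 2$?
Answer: $\frac{8}{3} \approx 2.6667$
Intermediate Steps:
$D{\left(K,B \right)} = 2$
$w = -1$
$z{\left(b \right)} = - \frac{8}{3}$ ($z{\left(b \right)} = \frac{8}{-4 - -1} = \frac{8}{-4 + 1} = \frac{8}{-3} = 8 \left(- \frac{1}{3}\right) = - \frac{8}{3}$)
$- z{\left(-58 + D{\left(-3,-3 \right)} \right)} = \left(-1\right) \left(- \frac{8}{3}\right) = \frac{8}{3}$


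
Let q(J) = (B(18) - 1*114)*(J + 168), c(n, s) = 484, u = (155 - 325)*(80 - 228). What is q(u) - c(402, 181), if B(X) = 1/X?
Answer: -25978220/9 ≈ -2.8865e+6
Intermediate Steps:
u = 25160 (u = -170*(-148) = 25160)
q(J) = -57428/3 - 2051*J/18 (q(J) = (1/18 - 1*114)*(J + 168) = (1/18 - 114)*(168 + J) = -2051*(168 + J)/18 = -57428/3 - 2051*J/18)
q(u) - c(402, 181) = (-57428/3 - 2051/18*25160) - 1*484 = (-57428/3 - 25801580/9) - 484 = -25973864/9 - 484 = -25978220/9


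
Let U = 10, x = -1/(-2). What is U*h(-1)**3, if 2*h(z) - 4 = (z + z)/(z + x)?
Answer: 640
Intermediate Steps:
x = 1/2 (x = -1*(-1/2) = 1/2 ≈ 0.50000)
h(z) = 2 + z/(1/2 + z) (h(z) = 2 + ((z + z)/(z + 1/2))/2 = 2 + ((2*z)/(1/2 + z))/2 = 2 + (2*z/(1/2 + z))/2 = 2 + z/(1/2 + z))
U*h(-1)**3 = 10*(2*(1 + 3*(-1))/(1 + 2*(-1)))**3 = 10*(2*(1 - 3)/(1 - 2))**3 = 10*(2*(-2)/(-1))**3 = 10*(2*(-1)*(-2))**3 = 10*4**3 = 10*64 = 640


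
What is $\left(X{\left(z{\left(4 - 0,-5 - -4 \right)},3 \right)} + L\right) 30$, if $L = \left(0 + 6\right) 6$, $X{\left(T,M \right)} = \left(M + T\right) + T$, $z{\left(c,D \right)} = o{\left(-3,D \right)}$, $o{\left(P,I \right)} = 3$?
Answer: $1350$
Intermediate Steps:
$z{\left(c,D \right)} = 3$
$X{\left(T,M \right)} = M + 2 T$
$L = 36$ ($L = 6 \cdot 6 = 36$)
$\left(X{\left(z{\left(4 - 0,-5 - -4 \right)},3 \right)} + L\right) 30 = \left(\left(3 + 2 \cdot 3\right) + 36\right) 30 = \left(\left(3 + 6\right) + 36\right) 30 = \left(9 + 36\right) 30 = 45 \cdot 30 = 1350$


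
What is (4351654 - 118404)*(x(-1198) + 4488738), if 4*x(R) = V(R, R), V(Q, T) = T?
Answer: 19000682280125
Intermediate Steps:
x(R) = R/4
(4351654 - 118404)*(x(-1198) + 4488738) = (4351654 - 118404)*((1/4)*(-1198) + 4488738) = 4233250*(-599/2 + 4488738) = 4233250*(8976877/2) = 19000682280125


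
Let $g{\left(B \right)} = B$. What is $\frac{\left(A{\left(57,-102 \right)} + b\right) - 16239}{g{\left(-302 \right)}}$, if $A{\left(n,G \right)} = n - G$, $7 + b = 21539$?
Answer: $- \frac{2726}{151} \approx -18.053$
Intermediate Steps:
$b = 21532$ ($b = -7 + 21539 = 21532$)
$\frac{\left(A{\left(57,-102 \right)} + b\right) - 16239}{g{\left(-302 \right)}} = \frac{\left(\left(57 - -102\right) + 21532\right) - 16239}{-302} = \left(\left(\left(57 + 102\right) + 21532\right) - 16239\right) \left(- \frac{1}{302}\right) = \left(\left(159 + 21532\right) - 16239\right) \left(- \frac{1}{302}\right) = \left(21691 - 16239\right) \left(- \frac{1}{302}\right) = 5452 \left(- \frac{1}{302}\right) = - \frac{2726}{151}$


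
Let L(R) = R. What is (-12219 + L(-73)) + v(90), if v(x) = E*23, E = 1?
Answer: -12269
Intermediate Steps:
v(x) = 23 (v(x) = 1*23 = 23)
(-12219 + L(-73)) + v(90) = (-12219 - 73) + 23 = -12292 + 23 = -12269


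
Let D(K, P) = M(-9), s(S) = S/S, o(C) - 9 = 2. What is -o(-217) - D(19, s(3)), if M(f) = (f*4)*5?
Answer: 169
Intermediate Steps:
o(C) = 11 (o(C) = 9 + 2 = 11)
s(S) = 1
M(f) = 20*f (M(f) = (4*f)*5 = 20*f)
D(K, P) = -180 (D(K, P) = 20*(-9) = -180)
-o(-217) - D(19, s(3)) = -1*11 - 1*(-180) = -11 + 180 = 169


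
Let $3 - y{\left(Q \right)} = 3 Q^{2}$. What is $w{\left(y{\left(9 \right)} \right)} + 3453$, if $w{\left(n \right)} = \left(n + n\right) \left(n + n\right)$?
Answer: $233853$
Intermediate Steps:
$y{\left(Q \right)} = 3 - 3 Q^{2}$
$w{\left(n \right)} = 4 n^{2}$ ($w{\left(n \right)} = 2 n 2 n = 4 n^{2}$)
$w{\left(y{\left(9 \right)} \right)} + 3453 = 4 \left(3 - 3 \cdot 9^{2}\right)^{2} + 3453 = 4 \left(3 - 243\right)^{2} + 3453 = 4 \left(-240\right)^{2} + 3453 = 4 \cdot 57600 + 3453 = 230400 + 3453 = 233853$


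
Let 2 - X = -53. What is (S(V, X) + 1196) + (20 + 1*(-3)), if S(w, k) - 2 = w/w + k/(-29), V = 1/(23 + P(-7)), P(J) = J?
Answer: 35209/29 ≈ 1214.1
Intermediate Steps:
X = 55 (X = 2 - 1*(-53) = 2 + 53 = 55)
V = 1/16 (V = 1/(23 - 7) = 1/16 ≈ 0.062500)
S(w, k) = 3 - k/29 (S(w, k) = 2 + (w/w + k/(-29)) = 2 + (1 + k*(-1/29)) = 2 + (1 - k/29) = 3 - k/29)
(S(V, X) + 1196) + (20 + 1*(-3)) = ((3 - 1/29*55) + 1196) + (20 + 1*(-3)) = ((3 - 55/29) + 1196) + (20 - 3) = (32/29 + 1196) + 17 = 34716/29 + 17 = 35209/29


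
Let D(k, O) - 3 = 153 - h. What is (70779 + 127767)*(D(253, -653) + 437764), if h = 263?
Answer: 86895046722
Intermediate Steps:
D(k, O) = -107 (D(k, O) = 3 + (153 - 1*263) = 3 + (153 - 263) = 3 - 110 = -107)
(70779 + 127767)*(D(253, -653) + 437764) = (70779 + 127767)*(-107 + 437764) = 198546*437657 = 86895046722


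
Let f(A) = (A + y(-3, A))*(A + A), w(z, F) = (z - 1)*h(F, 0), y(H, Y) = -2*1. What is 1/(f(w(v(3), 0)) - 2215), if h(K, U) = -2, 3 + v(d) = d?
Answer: -1/2215 ≈ -0.00045147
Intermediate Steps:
v(d) = -3 + d
y(H, Y) = -2
w(z, F) = 2 - 2*z (w(z, F) = (z - 1)*(-2) = (-1 + z)*(-2) = 2 - 2*z)
f(A) = 2*A*(-2 + A) (f(A) = (A - 2)*(A + A) = (-2 + A)*(2*A) = 2*A*(-2 + A))
1/(f(w(v(3), 0)) - 2215) = 1/(2*(2 - 2*(-3 + 3))*(-2 + (2 - 2*(-3 + 3))) - 2215) = 1/(2*(2 - 2*0)*(-2 + (2 - 2*0)) - 2215) = 1/(2*(2 + 0)*(-2 + (2 + 0)) - 2215) = 1/(2*2*(-2 + 2) - 2215) = 1/(2*2*0 - 2215) = 1/(0 - 2215) = 1/(-2215) = -1/2215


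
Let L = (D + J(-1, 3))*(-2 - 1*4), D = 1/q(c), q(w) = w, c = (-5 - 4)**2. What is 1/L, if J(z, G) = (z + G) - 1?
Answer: -27/164 ≈ -0.16463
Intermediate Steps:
c = 81 (c = (-9)**2 = 81)
D = 1/81 ≈ 0.012346
J(z, G) = -1 + G + z (J(z, G) = (G + z) - 1 = -1 + G + z)
L = -164/27 (L = (1/81 + (-1 + 3 - 1))*(-2 - 1*4) = (1/81 + 1)*(-2 - 4) = (82/81)*(-6) = -164/27 ≈ -6.0741)
1/L = 1/(-164/27) = -27/164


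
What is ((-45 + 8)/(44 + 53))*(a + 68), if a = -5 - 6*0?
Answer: -2331/97 ≈ -24.031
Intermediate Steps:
a = -5 (a = -5 + 0 = -5)
((-45 + 8)/(44 + 53))*(a + 68) = ((-45 + 8)/(44 + 53))*(-5 + 68) = -37/97*63 = -2331/97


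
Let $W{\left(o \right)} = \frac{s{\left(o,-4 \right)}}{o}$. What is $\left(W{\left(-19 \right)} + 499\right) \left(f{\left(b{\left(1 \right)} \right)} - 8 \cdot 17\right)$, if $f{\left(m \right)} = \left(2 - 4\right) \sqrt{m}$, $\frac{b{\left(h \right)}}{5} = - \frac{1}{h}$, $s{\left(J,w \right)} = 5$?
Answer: $- \frac{1288736}{19} - \frac{18952 i \sqrt{5}}{19} \approx -67828.0 - 2230.4 i$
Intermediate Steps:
$b{\left(h \right)} = - \frac{5}{h}$ ($b{\left(h \right)} = 5 \left(- \frac{1}{h}\right) = - \frac{5}{h}$)
$f{\left(m \right)} = - 2 \sqrt{m}$ ($f{\left(m \right)} = \left(2 - 4\right) \sqrt{m} = - 2 \sqrt{m}$)
$W{\left(o \right)} = \frac{5}{o}$
$\left(W{\left(-19 \right)} + 499\right) \left(f{\left(b{\left(1 \right)} \right)} - 8 \cdot 17\right) = \left(\frac{5}{-19} + 499\right) \left(- 2 \sqrt{- \frac{5}{1}} - 8 \cdot 17\right) = \left(5 \left(- \frac{1}{19}\right) + 499\right) \left(- 2 \sqrt{\left(-5\right) 1} - 136\right) = \left(- \frac{5}{19} + 499\right) \left(- 2 \sqrt{-5} - 136\right) = \frac{9476 \left(- 2 i \sqrt{5} - 136\right)}{19} = \frac{9476 \left(-136 - 2 i \sqrt{5}\right)}{19} = - \frac{1288736}{19} - \frac{18952 i \sqrt{5}}{19}$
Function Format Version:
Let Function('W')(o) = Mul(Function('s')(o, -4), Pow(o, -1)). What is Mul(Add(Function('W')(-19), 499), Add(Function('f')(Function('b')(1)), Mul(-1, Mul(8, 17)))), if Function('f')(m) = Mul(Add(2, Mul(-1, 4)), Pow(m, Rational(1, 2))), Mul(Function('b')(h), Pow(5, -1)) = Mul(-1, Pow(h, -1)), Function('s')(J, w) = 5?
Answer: Add(Rational(-1288736, 19), Mul(Rational(-18952, 19), I, Pow(5, Rational(1, 2)))) ≈ Add(-67828., Mul(-2230.4, I))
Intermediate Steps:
Function('b')(h) = Mul(-5, Pow(h, -1)) (Function('b')(h) = Mul(5, Mul(-1, Pow(h, -1))) = Mul(-5, Pow(h, -1)))
Function('f')(m) = Mul(-2, Pow(m, Rational(1, 2))) (Function('f')(m) = Mul(Add(2, -4), Pow(m, Rational(1, 2))) = Mul(-2, Pow(m, Rational(1, 2))))
Function('W')(o) = Mul(5, Pow(o, -1))
Mul(Add(Function('W')(-19), 499), Add(Function('f')(Function('b')(1)), Mul(-1, Mul(8, 17)))) = Mul(Add(Mul(5, Pow(-19, -1)), 499), Add(Mul(-2, Pow(Mul(-5, Pow(1, -1)), Rational(1, 2))), Mul(-1, Mul(8, 17)))) = Mul(Add(Mul(5, Rational(-1, 19)), 499), Add(Mul(-2, Pow(Mul(-5, 1), Rational(1, 2))), Mul(-1, 136))) = Mul(Add(Rational(-5, 19), 499), Add(Mul(-2, Pow(-5, Rational(1, 2))), -136)) = Mul(Rational(9476, 19), Add(Mul(-2, Mul(I, Pow(5, Rational(1, 2)))), -136)) = Mul(Rational(9476, 19), Add(Mul(-2, I, Pow(5, Rational(1, 2))), -136)) = Mul(Rational(9476, 19), Add(-136, Mul(-2, I, Pow(5, Rational(1, 2))))) = Add(Rational(-1288736, 19), Mul(Rational(-18952, 19), I, Pow(5, Rational(1, 2))))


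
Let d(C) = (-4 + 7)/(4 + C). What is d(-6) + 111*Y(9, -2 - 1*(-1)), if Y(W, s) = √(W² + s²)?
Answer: -3/2 + 111*√82 ≈ 1003.6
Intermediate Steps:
d(C) = 3/(4 + C)
d(-6) + 111*Y(9, -2 - 1*(-1)) = 3/(4 - 6) + 111*√(9² + (-2 - 1*(-1))²) = 3/(-2) + 111*√(81 + (-2 + 1)²) = 3*(-½) + 111*√(81 + (-1)²) = -3/2 + 111*√(81 + 1) = -3/2 + 111*√82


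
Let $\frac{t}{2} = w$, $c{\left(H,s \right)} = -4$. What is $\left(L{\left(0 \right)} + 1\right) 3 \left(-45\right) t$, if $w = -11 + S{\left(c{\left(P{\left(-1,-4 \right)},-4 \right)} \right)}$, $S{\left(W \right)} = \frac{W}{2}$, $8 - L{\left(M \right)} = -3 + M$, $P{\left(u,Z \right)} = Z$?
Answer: $42120$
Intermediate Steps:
$L{\left(M \right)} = 11 - M$ ($L{\left(M \right)} = 8 - \left(-3 + M\right) = 11 - M$)
$S{\left(W \right)} = \frac{W}{2}$ ($S{\left(W \right)} = W \frac{1}{2} = \frac{W}{2}$)
$w = -13$ ($w = -11 + \frac{1}{2} \left(-4\right) = -11 - 2 = -13$)
$t = -26$ ($t = 2 \left(-13\right) = -26$)
$\left(L{\left(0 \right)} + 1\right) 3 \left(-45\right) t = \left(\left(11 - 0\right) + 1\right) 3 \left(-45\right) \left(-26\right) = \left(\left(11 + 0\right) + 1\right) 3 \left(-45\right) \left(-26\right) = \left(11 + 1\right) 3 \left(-45\right) \left(-26\right) = 12 \cdot 3 \left(-45\right) \left(-26\right) = 36 \left(-45\right) \left(-26\right) = \left(-1620\right) \left(-26\right) = 42120$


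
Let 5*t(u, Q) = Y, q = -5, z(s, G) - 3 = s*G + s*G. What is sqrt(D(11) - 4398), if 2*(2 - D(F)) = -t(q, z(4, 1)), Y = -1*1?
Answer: I*sqrt(439610)/10 ≈ 66.303*I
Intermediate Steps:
Y = -1
z(s, G) = 3 + 2*G*s (z(s, G) = 3 + (s*G + s*G) = 3 + (G*s + G*s) = 3 + 2*G*s)
t(u, Q) = -1/5 (t(u, Q) = (1/5)*(-1) = -1/5)
D(F) = 19/10 (D(F) = 2 - (-1)*(-1)/(2*5) = 2 - 1/2*1/5 = 2 - 1/10 = 19/10)
sqrt(D(11) - 4398) = sqrt(19/10 - 4398) = sqrt(-43961/10) = I*sqrt(439610)/10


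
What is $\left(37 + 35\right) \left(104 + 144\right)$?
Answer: $17856$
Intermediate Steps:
$\left(37 + 35\right) \left(104 + 144\right) = 72 \cdot 248 = 17856$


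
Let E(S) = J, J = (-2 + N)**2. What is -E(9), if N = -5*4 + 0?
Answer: -484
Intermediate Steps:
N = -20 (N = -20 + 0 = -20)
J = 484 (J = (-2 - 20)**2 = (-22)**2 = 484)
E(S) = 484
-E(9) = -1*484 = -484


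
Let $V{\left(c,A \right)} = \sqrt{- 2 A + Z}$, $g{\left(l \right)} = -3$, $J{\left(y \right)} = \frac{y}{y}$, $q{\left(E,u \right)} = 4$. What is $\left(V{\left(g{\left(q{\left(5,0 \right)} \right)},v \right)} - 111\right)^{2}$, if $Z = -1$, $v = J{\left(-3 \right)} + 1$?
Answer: $\left(111 - i \sqrt{5}\right)^{2} \approx 12316.0 - 496.41 i$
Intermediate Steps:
$J{\left(y \right)} = 1$
$v = 2$ ($v = 1 + 1 = 2$)
$V{\left(c,A \right)} = \sqrt{-1 - 2 A}$ ($V{\left(c,A \right)} = \sqrt{- 2 A - 1} = \sqrt{-1 - 2 A}$)
$\left(V{\left(g{\left(q{\left(5,0 \right)} \right)},v \right)} - 111\right)^{2} = \left(\sqrt{-1 - 4} - 111\right)^{2} = \left(\sqrt{-5} - 111\right)^{2} = \left(i \sqrt{5} - 111\right)^{2} = \left(-111 + i \sqrt{5}\right)^{2}$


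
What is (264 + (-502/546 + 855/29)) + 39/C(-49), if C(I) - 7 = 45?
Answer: 9288647/31668 ≈ 293.31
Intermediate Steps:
C(I) = 52 (C(I) = 7 + 45 = 52)
(264 + (-502/546 + 855/29)) + 39/C(-49) = (264 + (-502/546 + 855/29)) + 39/52 = (264 + (-502*1/546 + 855*(1/29))) + 39*(1/52) = (264 + (-251/273 + 855/29)) + 3/4 = (264 + 226136/7917) + 3/4 = 2316224/7917 + 3/4 = 9288647/31668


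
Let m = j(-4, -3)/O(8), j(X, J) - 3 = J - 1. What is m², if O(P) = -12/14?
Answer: 49/36 ≈ 1.3611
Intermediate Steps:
O(P) = -6/7 (O(P) = -12*1/14 = -6/7)
j(X, J) = 2 + J (j(X, J) = 3 + (J - 1) = 3 + (-1 + J) = 2 + J)
m = 7/6 (m = (2 - 3)/(-6/7) = -1*(-7/6) = 7/6 ≈ 1.1667)
m² = (7/6)² = 49/36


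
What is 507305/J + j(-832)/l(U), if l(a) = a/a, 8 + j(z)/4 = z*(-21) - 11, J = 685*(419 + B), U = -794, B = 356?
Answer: 7412390561/106175 ≈ 69813.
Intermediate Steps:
J = 530875 (J = 685*(419 + 356) = 685*775 = 530875)
j(z) = -76 - 84*z (j(z) = -32 + 4*(z*(-21) - 11) = -32 + 4*(-21*z - 11) = -32 + 4*(-11 - 21*z) = -32 + (-44 - 84*z) = -76 - 84*z)
l(a) = 1
507305/J + j(-832)/l(U) = 507305/530875 + (-76 - 84*(-832))/1 = 507305*(1/530875) + (-76 + 69888)*1 = 101461/106175 + 69812*1 = 101461/106175 + 69812 = 7412390561/106175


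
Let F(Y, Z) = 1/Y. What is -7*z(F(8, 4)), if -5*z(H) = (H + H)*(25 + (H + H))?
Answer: 707/80 ≈ 8.8375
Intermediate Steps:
z(H) = -2*H*(25 + 2*H)/5 (z(H) = -(H + H)*(25 + (H + H))/5 = -2*H*(25 + 2*H)/5)
-7*z(F(8, 4)) = -(-14)*(25 + 2/8)/(5*8) = -(-14)*(25 + 2*(⅛))/(5*8) = -(-14)*(25 + ¼)/(5*8) = -(-14)*101/(5*8*4) = -7*(-101/80) = 707/80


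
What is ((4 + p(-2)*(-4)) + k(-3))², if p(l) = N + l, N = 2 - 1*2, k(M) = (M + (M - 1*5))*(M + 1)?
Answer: 1156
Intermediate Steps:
k(M) = (1 + M)*(-5 + 2*M) (k(M) = (M + (M - 5))*(1 + M) = (M + (-5 + M))*(1 + M) = (-5 + 2*M)*(1 + M) = (1 + M)*(-5 + 2*M))
N = 0 (N = 2 - 2 = 0)
p(l) = l (p(l) = 0 + l = l)
((4 + p(-2)*(-4)) + k(-3))² = ((4 - 2*(-4)) + (-5 - 3*(-3) + 2*(-3)²))² = ((4 + 8) + (-5 + 9 + 2*9))² = (12 + (-5 + 9 + 18))² = (12 + 22)² = 34² = 1156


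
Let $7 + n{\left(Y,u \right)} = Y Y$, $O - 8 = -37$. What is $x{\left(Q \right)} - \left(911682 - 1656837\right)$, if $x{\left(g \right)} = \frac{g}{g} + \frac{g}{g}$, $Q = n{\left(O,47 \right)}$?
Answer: $745157$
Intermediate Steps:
$O = -29$ ($O = 8 - 37 = -29$)
$n{\left(Y,u \right)} = -7 + Y^{2}$ ($n{\left(Y,u \right)} = -7 + Y Y = -7 + Y^{2}$)
$Q = 834$ ($Q = -7 + \left(-29\right)^{2} = -7 + 841 = 834$)
$x{\left(g \right)} = 2$ ($x{\left(g \right)} = 1 + 1 = 2$)
$x{\left(Q \right)} - \left(911682 - 1656837\right) = 2 - \left(911682 - 1656837\right) = 2 - -745155 = 2 + 745155 = 745157$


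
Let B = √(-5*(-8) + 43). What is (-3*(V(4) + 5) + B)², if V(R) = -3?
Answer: (-6 + √83)² ≈ 9.6748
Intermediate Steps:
B = √83 (B = √(40 + 43) = √83 ≈ 9.1104)
(-3*(V(4) + 5) + B)² = (-3*(-3 + 5) + √83)² = (-3*2 + √83)² = (-6 + √83)²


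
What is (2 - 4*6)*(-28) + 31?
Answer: 647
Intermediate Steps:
(2 - 4*6)*(-28) + 31 = (2 - 24)*(-28) + 31 = -22*(-28) + 31 = 616 + 31 = 647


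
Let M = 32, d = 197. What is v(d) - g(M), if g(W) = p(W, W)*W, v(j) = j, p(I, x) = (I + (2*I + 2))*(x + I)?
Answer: -200507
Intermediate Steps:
p(I, x) = (2 + 3*I)*(I + x) (p(I, x) = (I + (2 + 2*I))*(I + x) = (2 + 3*I)*(I + x))
g(W) = W*(4*W + 6*W²) (g(W) = (2*W + 2*W + 3*W² + 3*W*W)*W = (2*W + 2*W + 3*W² + 3*W²)*W = (4*W + 6*W²)*W = W*(4*W + 6*W²))
v(d) - g(M) = 197 - 32²*(4 + 6*32) = 197 - 1024*(4 + 192) = 197 - 1024*196 = 197 - 1*200704 = 197 - 200704 = -200507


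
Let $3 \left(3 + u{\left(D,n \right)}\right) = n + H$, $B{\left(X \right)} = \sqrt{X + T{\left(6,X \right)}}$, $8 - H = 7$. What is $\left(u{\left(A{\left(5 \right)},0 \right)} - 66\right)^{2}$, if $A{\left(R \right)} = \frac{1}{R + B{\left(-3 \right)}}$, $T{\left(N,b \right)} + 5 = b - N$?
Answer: $\frac{42436}{9} \approx 4715.1$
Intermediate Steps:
$H = 1$ ($H = 8 - 7 = 1$)
$T{\left(N,b \right)} = -5 + b - N$ ($T{\left(N,b \right)} = -5 - \left(N - b\right) = -5 + b - N$)
$B{\left(X \right)} = \sqrt{-11 + 2 X}$ ($B{\left(X \right)} = \sqrt{X - \left(11 - X\right)} = \sqrt{X + \left(-11 + X\right)} = \sqrt{-11 + 2 X}$)
$A{\left(R \right)} = \frac{1}{R + i \sqrt{17}}$ ($A{\left(R \right)} = \frac{1}{R + \sqrt{-11 + 2 \left(-3\right)}} = \frac{1}{R + \sqrt{-11 - 6}} = \frac{1}{R + \sqrt{-17}} = \frac{1}{R + i \sqrt{17}}$)
$u{\left(D,n \right)} = - \frac{8}{3} + \frac{n}{3}$ ($u{\left(D,n \right)} = -3 + \frac{n + 1}{3} = -3 + \frac{1 + n}{3} = -3 + \left(\frac{1}{3} + \frac{n}{3}\right) = - \frac{8}{3} + \frac{n}{3}$)
$\left(u{\left(A{\left(5 \right)},0 \right)} - 66\right)^{2} = \left(\left(- \frac{8}{3} + \frac{1}{3} \cdot 0\right) - 66\right)^{2} = \left(\left(- \frac{8}{3} + 0\right) - 66\right)^{2} = \left(- \frac{8}{3} - 66\right)^{2} = \left(- \frac{206}{3}\right)^{2} = \frac{42436}{9}$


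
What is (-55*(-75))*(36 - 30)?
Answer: 24750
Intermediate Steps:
(-55*(-75))*(36 - 30) = 4125*6 = 24750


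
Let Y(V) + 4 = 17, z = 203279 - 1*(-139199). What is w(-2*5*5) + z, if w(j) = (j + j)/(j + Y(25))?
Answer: 12671786/37 ≈ 3.4248e+5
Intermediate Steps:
z = 342478 (z = 203279 + 139199 = 342478)
Y(V) = 13 (Y(V) = -4 + 17 = 13)
w(j) = 2*j/(13 + j) (w(j) = (j + j)/(j + 13) = (2*j)/(13 + j) = 2*j/(13 + j))
w(-2*5*5) + z = 2*(-2*5*5)/(13 - 2*5*5) + 342478 = 2*(-10*5)/(13 - 10*5) + 342478 = 2*(-50)/(13 - 50) + 342478 = 2*(-50)/(-37) + 342478 = 2*(-50)*(-1/37) + 342478 = 100/37 + 342478 = 12671786/37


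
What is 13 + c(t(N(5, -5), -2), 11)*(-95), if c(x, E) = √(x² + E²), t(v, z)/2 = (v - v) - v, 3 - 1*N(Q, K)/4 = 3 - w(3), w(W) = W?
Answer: 13 - 95*√697 ≈ -2495.1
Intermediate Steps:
N(Q, K) = 12 (N(Q, K) = 12 - 4*(3 - 1*3) = 12 - 4*(3 - 3) = 12 - 4*0 = 12 + 0 = 12)
t(v, z) = -2*v (t(v, z) = 2*((v - v) - v) = 2*(0 - v) = 2*(-v) = -2*v)
c(x, E) = √(E² + x²)
13 + c(t(N(5, -5), -2), 11)*(-95) = 13 + √(11² + (-2*12)²)*(-95) = 13 + √(121 + (-24)²)*(-95) = 13 + √(121 + 576)*(-95) = 13 + √697*(-95) = 13 - 95*√697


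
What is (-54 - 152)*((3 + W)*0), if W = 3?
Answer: 0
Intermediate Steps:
(-54 - 152)*((3 + W)*0) = (-54 - 152)*((3 + 3)*0) = -1236*0 = -206*0 = 0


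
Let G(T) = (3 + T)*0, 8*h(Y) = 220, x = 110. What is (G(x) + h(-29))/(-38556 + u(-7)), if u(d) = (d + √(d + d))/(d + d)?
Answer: -29687735/41622744249 + 55*I*√14/41622744249 ≈ -0.00071326 + 4.9442e-9*I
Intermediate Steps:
h(Y) = 55/2 (h(Y) = (⅛)*220 = 55/2)
G(T) = 0
u(d) = (d + √2*√d)/(2*d) (u(d) = (d + √(2*d))/((2*d)) = (d + √2*√d)*(1/(2*d)) = (d + √2*√d)/(2*d))
(G(x) + h(-29))/(-38556 + u(-7)) = (0 + 55/2)/(-38556 + (½ + √2/(2*√(-7)))) = 55/(2*(-38556 + (½ + √2*(-I*√7/7)/2))) = 55/(2*(-38556 + (½ - I*√14/14))) = 55/(2*(-77111/2 - I*√14/14))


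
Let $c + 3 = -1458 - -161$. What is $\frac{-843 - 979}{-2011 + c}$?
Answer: $\frac{1822}{3311} \approx 0.55029$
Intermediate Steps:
$c = -1300$ ($c = -3 - 1297 = -1300$)
$\frac{-843 - 979}{-2011 + c} = \frac{-843 - 979}{-2011 - 1300} = - \frac{1822}{-3311} = \left(-1822\right) \left(- \frac{1}{3311}\right) = \frac{1822}{3311}$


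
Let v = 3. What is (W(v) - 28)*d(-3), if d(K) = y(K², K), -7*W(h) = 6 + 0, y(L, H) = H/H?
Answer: -202/7 ≈ -28.857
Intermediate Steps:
y(L, H) = 1
W(h) = -6/7 (W(h) = -(6 + 0)/7 = -⅐*6 = -6/7)
d(K) = 1
(W(v) - 28)*d(-3) = (-6/7 - 28)*1 = -202/7*1 = -202/7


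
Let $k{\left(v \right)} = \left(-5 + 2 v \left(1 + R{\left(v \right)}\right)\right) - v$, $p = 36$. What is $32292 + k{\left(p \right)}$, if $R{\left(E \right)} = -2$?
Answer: $32179$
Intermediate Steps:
$k{\left(v \right)} = -5 - 3 v$ ($k{\left(v \right)} = \left(-5 + 2 v \left(1 - 2\right)\right) - v = \left(-5 + 2 v \left(-1\right)\right) - v = \left(-5 + 2 \left(- v\right)\right) - v = \left(-5 - 2 v\right) - v = -5 - 3 v$)
$32292 + k{\left(p \right)} = 32292 - 113 = 32179$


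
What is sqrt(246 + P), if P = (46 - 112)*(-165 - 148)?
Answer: 2*sqrt(5226) ≈ 144.58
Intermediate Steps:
P = 20658 (P = -66*(-313) = 20658)
sqrt(246 + P) = sqrt(246 + 20658) = sqrt(20904) = 2*sqrt(5226)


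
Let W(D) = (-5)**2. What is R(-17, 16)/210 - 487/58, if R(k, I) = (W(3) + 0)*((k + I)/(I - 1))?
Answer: -15355/1827 ≈ -8.4045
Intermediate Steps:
W(D) = 25
R(k, I) = 25*(I + k)/(-1 + I) (R(k, I) = (25 + 0)*((k + I)/(I - 1)) = 25*((I + k)/(-1 + I)) = 25*(I + k)/(-1 + I))
R(-17, 16)/210 - 487/58 = (25*(16 - 17)/(-1 + 16))/210 - 487/58 = (25*(-1)/15)*(1/210) - 487*1/58 = (25*(1/15)*(-1))*(1/210) - 487/58 = -5/3*1/210 - 487/58 = -1/126 - 487/58 = -15355/1827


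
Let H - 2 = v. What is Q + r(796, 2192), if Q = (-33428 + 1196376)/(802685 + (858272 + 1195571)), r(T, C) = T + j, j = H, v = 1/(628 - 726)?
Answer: 27937878511/34992468 ≈ 798.40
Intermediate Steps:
v = -1/98 (v = 1/(-98) = -1/98 ≈ -0.010204)
H = 195/98 (H = 2 - 1/98 = 195/98 ≈ 1.9898)
j = 195/98 ≈ 1.9898
r(T, C) = 195/98 + T (r(T, C) = T + 195/98 = 195/98 + T)
Q = 290737/714132 (Q = 1162948/(802685 + 2053843) = 1162948/2856528 = 1162948*(1/2856528) = 290737/714132 ≈ 0.40712)
Q + r(796, 2192) = 290737/714132 + (195/98 + 796) = 290737/714132 + 78203/98 = 27937878511/34992468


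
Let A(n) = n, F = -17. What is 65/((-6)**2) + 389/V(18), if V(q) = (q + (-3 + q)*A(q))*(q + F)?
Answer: 101/32 ≈ 3.1563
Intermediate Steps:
V(q) = (-17 + q)*(q + q*(-3 + q)) (V(q) = (q + (-3 + q)*q)*(q - 17) = (q + q*(-3 + q))*(-17 + q) = (-17 + q)*(q + q*(-3 + q)))
65/((-6)**2) + 389/V(18) = 65/((-6)**2) + 389/((18*(34 + 18**2 - 19*18))) = 65/36 + 389/((18*(34 + 324 - 342))) = 65*(1/36) + 389/((18*16)) = 65/36 + 389/288 = 101/32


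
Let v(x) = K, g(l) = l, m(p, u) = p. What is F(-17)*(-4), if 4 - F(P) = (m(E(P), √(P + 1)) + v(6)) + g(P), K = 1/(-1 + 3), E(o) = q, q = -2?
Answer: -90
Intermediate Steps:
E(o) = -2
K = ½ (K = 1/2 = ½ ≈ 0.50000)
v(x) = ½
F(P) = 11/2 - P (F(P) = 4 - ((-2 + ½) + P) = 4 - (-3/2 + P) = 4 + (3/2 - P) = 11/2 - P)
F(-17)*(-4) = (11/2 - 1*(-17))*(-4) = (11/2 + 17)*(-4) = (45/2)*(-4) = -90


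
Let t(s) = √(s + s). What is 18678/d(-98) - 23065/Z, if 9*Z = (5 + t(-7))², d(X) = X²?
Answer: 3*(31130*√14 + 332240147*I)/(4802*(-11*I + 10*√14)) ≈ -1499.3 + 5106.6*I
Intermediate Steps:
t(s) = √2*√s (t(s) = √(2*s) = √2*√s)
Z = (5 + I*√14)²/9 (Z = (5 + √2*√(-7))²/9 = (5 + √2*(I*√7))²/9 = (5 + I*√14)²/9 ≈ 1.2222 + 4.1574*I)
18678/d(-98) - 23065/Z = 18678/((-98)²) - 23065*9/(5 + I*√14)² = 18678/9604 - 207585/(5 + I*√14)² = 18678*(1/9604) - 207585/(5 + I*√14)² = 9339/4802 - 207585/(5 + I*√14)²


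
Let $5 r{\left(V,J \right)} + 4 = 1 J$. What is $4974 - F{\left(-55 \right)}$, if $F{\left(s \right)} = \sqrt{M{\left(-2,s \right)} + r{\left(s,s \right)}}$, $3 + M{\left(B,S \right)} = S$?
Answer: $4974 - \frac{i \sqrt{1745}}{5} \approx 4974.0 - 8.3546 i$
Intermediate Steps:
$M{\left(B,S \right)} = -3 + S$
$r{\left(V,J \right)} = - \frac{4}{5} + \frac{J}{5}$ ($r{\left(V,J \right)} = - \frac{4}{5} + \frac{1 J}{5} = - \frac{4}{5} + \frac{J}{5}$)
$F{\left(s \right)} = \sqrt{- \frac{19}{5} + \frac{6 s}{5}}$ ($F{\left(s \right)} = \sqrt{\left(-3 + s\right) + \left(- \frac{4}{5} + \frac{s}{5}\right)} = \sqrt{- \frac{19}{5} + \frac{6 s}{5}}$)
$4974 - F{\left(-55 \right)} = 4974 - \frac{\sqrt{-95 + 30 \left(-55\right)}}{5} = 4974 - \frac{\sqrt{-95 - 1650}}{5} = 4974 - \frac{\sqrt{-1745}}{5} = 4974 - \frac{i \sqrt{1745}}{5}$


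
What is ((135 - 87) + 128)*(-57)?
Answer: -10032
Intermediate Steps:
((135 - 87) + 128)*(-57) = (48 + 128)*(-57) = 176*(-57) = -10032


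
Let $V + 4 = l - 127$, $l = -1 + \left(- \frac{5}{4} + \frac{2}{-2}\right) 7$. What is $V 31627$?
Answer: $- \frac{18691557}{4} \approx -4.6729 \cdot 10^{6}$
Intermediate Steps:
$l = - \frac{67}{4}$ ($l = -1 + \left(\left(-5\right) \frac{1}{4} + 2 \left(- \frac{1}{2}\right)\right) 7 = -1 + \left(- \frac{5}{4} - 1\right) 7 = -1 - \frac{63}{4} = - \frac{67}{4} \approx -16.75$)
$V = - \frac{591}{4}$ ($V = -4 - \frac{575}{4} = - \frac{591}{4} \approx -147.75$)
$V 31627 = \left(- \frac{591}{4}\right) 31627 = - \frac{18691557}{4}$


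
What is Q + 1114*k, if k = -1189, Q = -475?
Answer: -1325021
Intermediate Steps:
Q + 1114*k = -475 + 1114*(-1189) = -475 - 1324546 = -1325021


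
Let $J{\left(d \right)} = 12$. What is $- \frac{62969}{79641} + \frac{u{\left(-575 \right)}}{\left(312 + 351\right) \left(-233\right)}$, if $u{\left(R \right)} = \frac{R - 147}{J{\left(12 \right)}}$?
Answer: $- \frac{6481730945}{8201908026} \approx -0.79027$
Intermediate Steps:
$u{\left(R \right)} = - \frac{49}{4} + \frac{R}{12}$ ($u{\left(R \right)} = \frac{R - 147}{12} = \left(-147 + R\right) \frac{1}{12} = - \frac{49}{4} + \frac{R}{12}$)
$- \frac{62969}{79641} + \frac{u{\left(-575 \right)}}{\left(312 + 351\right) \left(-233\right)} = - \frac{62969}{79641} + \frac{- \frac{49}{4} + \frac{1}{12} \left(-575\right)}{\left(312 + 351\right) \left(-233\right)} = \left(-62969\right) \frac{1}{79641} + \frac{- \frac{49}{4} - \frac{575}{12}}{663 \left(-233\right)} = - \frac{62969}{79641} - \frac{361}{6 \left(-154479\right)} = - \frac{62969}{79641} - - \frac{361}{926874} = - \frac{62969}{79641} + \frac{361}{926874} = - \frac{6481730945}{8201908026}$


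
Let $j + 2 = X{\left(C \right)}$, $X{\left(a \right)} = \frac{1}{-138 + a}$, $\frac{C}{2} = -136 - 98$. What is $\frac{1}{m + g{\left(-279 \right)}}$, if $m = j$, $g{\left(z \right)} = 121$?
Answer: $\frac{606}{72113} \approx 0.0084035$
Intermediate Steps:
$C = -468$ ($C = 2 \left(-136 - 98\right) = 2 \left(-234\right) = -468$)
$j = - \frac{1213}{606}$ ($j = -2 + \frac{1}{-138 - 468} = -2 + \frac{1}{-606} = -2 - \frac{1}{606} = - \frac{1213}{606} \approx -2.0017$)
$m = - \frac{1213}{606} \approx -2.0017$
$\frac{1}{m + g{\left(-279 \right)}} = \frac{1}{- \frac{1213}{606} + 121} = \frac{1}{\frac{72113}{606}} = \frac{606}{72113}$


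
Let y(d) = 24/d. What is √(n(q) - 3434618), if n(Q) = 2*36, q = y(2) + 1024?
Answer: I*√3434546 ≈ 1853.3*I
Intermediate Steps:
q = 1036 (q = 24/2 + 1024 = 24*(½) + 1024 = 12 + 1024 = 1036)
n(Q) = 72
√(n(q) - 3434618) = √(72 - 3434618) = √(-3434546) = I*√3434546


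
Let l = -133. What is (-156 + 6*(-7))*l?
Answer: 26334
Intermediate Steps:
(-156 + 6*(-7))*l = (-156 + 6*(-7))*(-133) = (-156 - 42)*(-133) = -198*(-133) = 26334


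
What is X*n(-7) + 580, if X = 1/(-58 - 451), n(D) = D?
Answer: 295227/509 ≈ 580.01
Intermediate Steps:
X = -1/509 (X = 1/(-509) = -1/509 ≈ -0.0019646)
X*n(-7) + 580 = -1/509*(-7) + 580 = 7/509 + 580 = 295227/509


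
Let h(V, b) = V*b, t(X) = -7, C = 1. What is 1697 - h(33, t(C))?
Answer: 1928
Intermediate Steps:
1697 - h(33, t(C)) = 1697 - 33*(-7) = 1697 - 1*(-231) = 1697 + 231 = 1928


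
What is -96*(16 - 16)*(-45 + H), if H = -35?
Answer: 0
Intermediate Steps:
-96*(16 - 16)*(-45 + H) = -96*(16 - 16)*(-45 - 35) = -0*(-80) = -96*0 = 0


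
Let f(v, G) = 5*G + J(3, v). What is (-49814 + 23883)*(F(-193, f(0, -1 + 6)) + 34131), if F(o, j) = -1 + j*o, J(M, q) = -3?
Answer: -774922004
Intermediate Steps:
f(v, G) = -3 + 5*G (f(v, G) = 5*G - 3 = -3 + 5*G)
(-49814 + 23883)*(F(-193, f(0, -1 + 6)) + 34131) = (-49814 + 23883)*((-1 + (-3 + 5*(-1 + 6))*(-193)) + 34131) = -25931*((-1 + (-3 + 5*5)*(-193)) + 34131) = -25931*((-1 + (-3 + 25)*(-193)) + 34131) = -25931*((-1 + 22*(-193)) + 34131) = -25931*((-1 - 4246) + 34131) = -25931*(-4247 + 34131) = -25931*29884 = -774922004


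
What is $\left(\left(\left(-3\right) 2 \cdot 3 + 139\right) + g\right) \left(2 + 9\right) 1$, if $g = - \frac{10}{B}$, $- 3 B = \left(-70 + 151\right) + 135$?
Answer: $\frac{47971}{36} \approx 1332.5$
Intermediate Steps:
$B = -72$ ($B = - \frac{\left(-70 + 151\right) + 135}{3} = - \frac{81 + 135}{3} = \left(- \frac{1}{3}\right) 216 = -72$)
$g = \frac{5}{36}$ ($g = - \frac{10}{-72} = \left(-10\right) \left(- \frac{1}{72}\right) = \frac{5}{36} \approx 0.13889$)
$\left(\left(\left(-3\right) 2 \cdot 3 + 139\right) + g\right) \left(2 + 9\right) 1 = \left(\left(\left(-3\right) 2 \cdot 3 + 139\right) + \frac{5}{36}\right) \left(2 + 9\right) 1 = \left(\left(\left(-6\right) 3 + 139\right) + \frac{5}{36}\right) 11 \cdot 1 = \left(\left(-18 + 139\right) + \frac{5}{36}\right) 11 = \left(121 + \frac{5}{36}\right) 11 = \frac{4361}{36} \cdot 11 = \frac{47971}{36}$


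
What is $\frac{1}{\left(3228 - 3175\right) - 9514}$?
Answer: $- \frac{1}{9461} \approx -0.0001057$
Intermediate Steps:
$\frac{1}{\left(3228 - 3175\right) - 9514} = \frac{1}{53 - 9514} = \frac{1}{-9461} = - \frac{1}{9461}$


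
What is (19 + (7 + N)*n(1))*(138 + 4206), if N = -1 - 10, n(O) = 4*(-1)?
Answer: 152040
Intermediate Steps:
n(O) = -4
N = -11
(19 + (7 + N)*n(1))*(138 + 4206) = (19 + (7 - 11)*(-4))*(138 + 4206) = (19 - 4*(-4))*4344 = (19 + 16)*4344 = 35*4344 = 152040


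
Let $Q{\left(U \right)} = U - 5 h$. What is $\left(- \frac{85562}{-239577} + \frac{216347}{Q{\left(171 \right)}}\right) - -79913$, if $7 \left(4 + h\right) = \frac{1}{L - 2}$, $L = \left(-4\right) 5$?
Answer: $\frac{43940052612371}{542162751} \approx 81046.0$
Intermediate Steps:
$L = -20$
$h = - \frac{617}{154}$ ($h = -4 + \frac{1}{7 \left(-20 - 2\right)} = -4 + \frac{1}{7 \left(-22\right)} = -4 + \frac{1}{7} \left(- \frac{1}{22}\right) = -4 - \frac{1}{154} = - \frac{617}{154} \approx -4.0065$)
$Q{\left(U \right)} = \frac{3085}{154} + U$ ($Q{\left(U \right)} = U - - \frac{3085}{154} = U + \frac{3085}{154} = \frac{3085}{154} + U$)
$\left(- \frac{85562}{-239577} + \frac{216347}{Q{\left(171 \right)}}\right) - -79913 = \left(- \frac{85562}{-239577} + \frac{216347}{\frac{3085}{154} + 171}\right) - -79913 = \left(\left(-85562\right) \left(- \frac{1}{239577}\right) + \frac{216347}{\frac{29419}{154}}\right) + 79913 = \left(\frac{85562}{239577} + 216347 \cdot \frac{154}{29419}\right) + 79913 = \left(\frac{85562}{239577} + \frac{33317438}{29419}\right) + 79913 = \frac{614200691708}{542162751} + 79913 = \frac{43940052612371}{542162751}$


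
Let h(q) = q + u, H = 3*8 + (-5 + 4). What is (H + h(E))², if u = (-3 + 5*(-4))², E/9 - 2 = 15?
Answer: 497025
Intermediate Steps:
E = 153 (E = 18 + 9*15 = 18 + 135 = 153)
H = 23 (H = 24 - 1 = 23)
u = 529 (u = (-3 - 20)² = (-23)² = 529)
h(q) = 529 + q (h(q) = q + 529 = 529 + q)
(H + h(E))² = (23 + (529 + 153))² = (23 + 682)² = 705² = 497025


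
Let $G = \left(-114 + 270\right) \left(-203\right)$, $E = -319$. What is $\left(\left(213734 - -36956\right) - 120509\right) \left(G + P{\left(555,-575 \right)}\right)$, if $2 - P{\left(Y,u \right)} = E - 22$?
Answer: $-4077919825$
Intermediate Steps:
$P{\left(Y,u \right)} = 343$ ($P{\left(Y,u \right)} = 2 - \left(-319 - 22\right) = 2 - -341 = 2 + 341 = 343$)
$G = -31668$ ($G = 156 \left(-203\right) = -31668$)
$\left(\left(213734 - -36956\right) - 120509\right) \left(G + P{\left(555,-575 \right)}\right) = \left(\left(213734 - -36956\right) - 120509\right) \left(-31668 + 343\right) = \left(\left(213734 + 36956\right) - 120509\right) \left(-31325\right) = \left(250690 - 120509\right) \left(-31325\right) = 130181 \left(-31325\right) = -4077919825$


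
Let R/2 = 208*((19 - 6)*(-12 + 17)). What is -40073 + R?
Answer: -13033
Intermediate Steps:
R = 27040 (R = 2*(208*((19 - 6)*(-12 + 17))) = 2*(208*(13*5)) = 2*(208*65) = 2*13520 = 27040)
-40073 + R = -40073 + 27040 = -13033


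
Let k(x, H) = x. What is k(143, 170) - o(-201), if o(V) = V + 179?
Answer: 165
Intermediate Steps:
o(V) = 179 + V
k(143, 170) - o(-201) = 143 - (179 - 201) = 143 - 1*(-22) = 143 + 22 = 165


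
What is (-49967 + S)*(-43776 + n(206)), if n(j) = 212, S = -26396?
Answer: 3326677732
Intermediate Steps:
(-49967 + S)*(-43776 + n(206)) = (-49967 - 26396)*(-43776 + 212) = -76363*(-43564) = 3326677732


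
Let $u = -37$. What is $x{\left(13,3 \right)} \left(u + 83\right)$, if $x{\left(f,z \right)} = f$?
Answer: $598$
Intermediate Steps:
$x{\left(13,3 \right)} \left(u + 83\right) = 13 \left(-37 + 83\right) = 13 \cdot 46 = 598$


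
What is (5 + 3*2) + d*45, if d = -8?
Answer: -349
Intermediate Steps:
(5 + 3*2) + d*45 = (5 + 3*2) - 8*45 = (5 + 6) - 360 = 11 - 360 = -349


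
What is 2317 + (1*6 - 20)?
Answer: 2303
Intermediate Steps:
2317 + (1*6 - 20) = 2317 + (6 - 20) = 2317 - 14 = 2303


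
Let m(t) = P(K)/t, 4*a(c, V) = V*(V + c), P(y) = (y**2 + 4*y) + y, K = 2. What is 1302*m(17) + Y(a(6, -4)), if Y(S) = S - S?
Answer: 18228/17 ≈ 1072.2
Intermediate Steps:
P(y) = y**2 + 5*y
a(c, V) = V*(V + c)/4 (a(c, V) = (V*(V + c))/4 = V*(V + c)/4)
Y(S) = 0
m(t) = 14/t (m(t) = (2*(5 + 2))/t = (2*7)/t = 14/t)
1302*m(17) + Y(a(6, -4)) = 1302*(14/17) + 0 = 18228/17 + 0 = 18228/17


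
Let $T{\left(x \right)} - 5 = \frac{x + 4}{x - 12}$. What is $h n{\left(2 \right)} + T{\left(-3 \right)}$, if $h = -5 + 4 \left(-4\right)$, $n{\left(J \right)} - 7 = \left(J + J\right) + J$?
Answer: $- \frac{4021}{15} \approx -268.07$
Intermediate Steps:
$n{\left(J \right)} = 7 + 3 J$ ($n{\left(J \right)} = 7 + \left(\left(J + J\right) + J\right) = 7 + \left(2 J + J\right) = 7 + 3 J$)
$T{\left(x \right)} = 5 + \frac{4 + x}{-12 + x}$ ($T{\left(x \right)} = 5 + \frac{x + 4}{x - 12} = 5 + \frac{4 + x}{-12 + x}$)
$h = -21$ ($h = -5 - 16 = -21$)
$h n{\left(2 \right)} + T{\left(-3 \right)} = - 21 \left(7 + 3 \cdot 2\right) + \frac{2 \left(-28 + 3 \left(-3\right)\right)}{-12 - 3} = - 21 \left(7 + 6\right) + \frac{2 \left(-28 - 9\right)}{-15} = \left(-21\right) 13 + 2 \left(- \frac{1}{15}\right) \left(-37\right) = -273 + \frac{74}{15} = - \frac{4021}{15}$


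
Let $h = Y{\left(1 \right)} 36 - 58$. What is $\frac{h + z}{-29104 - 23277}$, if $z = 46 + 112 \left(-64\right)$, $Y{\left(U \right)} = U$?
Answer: $\frac{7144}{52381} \approx 0.13639$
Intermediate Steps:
$h = -22$ ($h = 1 \cdot 36 - 58 = 36 - 58 = -22$)
$z = -7122$ ($z = 46 - 7168 = -7122$)
$\frac{h + z}{-29104 - 23277} = \frac{-22 - 7122}{-29104 - 23277} = - \frac{7144}{-52381} = \left(-7144\right) \left(- \frac{1}{52381}\right) = \frac{7144}{52381}$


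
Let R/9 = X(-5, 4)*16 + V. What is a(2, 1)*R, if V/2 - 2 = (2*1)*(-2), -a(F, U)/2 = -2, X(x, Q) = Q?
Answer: 2160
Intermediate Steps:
a(F, U) = 4 (a(F, U) = -2*(-2) = 4)
V = -4 (V = 4 + 2*((2*1)*(-2)) = 4 + 2*(2*(-2)) = 4 + 2*(-4) = 4 - 8 = -4)
R = 540 (R = 9*(4*16 - 4) = 9*(64 - 4) = 9*60 = 540)
a(2, 1)*R = 4*540 = 2160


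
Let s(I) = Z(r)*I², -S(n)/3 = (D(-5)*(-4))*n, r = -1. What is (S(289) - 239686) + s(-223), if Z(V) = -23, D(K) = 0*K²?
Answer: -1383453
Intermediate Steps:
D(K) = 0
S(n) = 0 (S(n) = -3*0*(-4)*n = -0*n = -3*0 = 0)
s(I) = -23*I²
(S(289) - 239686) + s(-223) = (0 - 239686) - 23*(-223)² = -239686 - 23*49729 = -239686 - 1143767 = -1383453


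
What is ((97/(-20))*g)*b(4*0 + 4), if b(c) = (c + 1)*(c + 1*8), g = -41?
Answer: 11931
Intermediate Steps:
b(c) = (1 + c)*(8 + c) (b(c) = (1 + c)*(c + 8) = (1 + c)*(8 + c))
((97/(-20))*g)*b(4*0 + 4) = ((97/(-20))*(-41))*(8 + (4*0 + 4)**2 + 9*(4*0 + 4)) = ((97*(-1/20))*(-41))*(8 + (0 + 4)**2 + 9*(0 + 4)) = (-97/20*(-41))*(8 + 4**2 + 9*4) = 3977*(8 + 16 + 36)/20 = (3977/20)*60 = 11931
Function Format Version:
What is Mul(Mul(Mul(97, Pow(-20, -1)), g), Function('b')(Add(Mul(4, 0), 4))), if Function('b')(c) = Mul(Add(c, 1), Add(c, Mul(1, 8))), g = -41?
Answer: 11931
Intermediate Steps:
Function('b')(c) = Mul(Add(1, c), Add(8, c)) (Function('b')(c) = Mul(Add(1, c), Add(c, 8)) = Mul(Add(1, c), Add(8, c)))
Mul(Mul(Mul(97, Pow(-20, -1)), g), Function('b')(Add(Mul(4, 0), 4))) = Mul(Mul(Mul(97, Pow(-20, -1)), -41), Add(8, Pow(Add(Mul(4, 0), 4), 2), Mul(9, Add(Mul(4, 0), 4)))) = Mul(Mul(Mul(97, Rational(-1, 20)), -41), Add(8, Pow(Add(0, 4), 2), Mul(9, Add(0, 4)))) = Mul(Mul(Rational(-97, 20), -41), Add(8, Pow(4, 2), Mul(9, 4))) = Mul(Rational(3977, 20), Add(8, 16, 36)) = Mul(Rational(3977, 20), 60) = 11931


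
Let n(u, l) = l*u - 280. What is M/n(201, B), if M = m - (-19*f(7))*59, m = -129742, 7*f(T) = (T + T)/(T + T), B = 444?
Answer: -907073/622748 ≈ -1.4566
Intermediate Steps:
f(T) = ⅐ (f(T) = ((T + T)/(T + T))/7 = ((2*T)/((2*T)))/7 = ((2*T)*(1/(2*T)))/7 = (⅐)*1 = ⅐)
n(u, l) = -280 + l*u
M = -907073/7 (M = -129742 - (-19*⅐)*59 = -129742 - (-19)*59/7 = -129742 - 1*(-1121/7) = -129742 + 1121/7 = -907073/7 ≈ -1.2958e+5)
M/n(201, B) = -907073/(7*(-280 + 444*201)) = -907073/(7*(-280 + 89244)) = -907073/7/88964 = -907073/7*1/88964 = -907073/622748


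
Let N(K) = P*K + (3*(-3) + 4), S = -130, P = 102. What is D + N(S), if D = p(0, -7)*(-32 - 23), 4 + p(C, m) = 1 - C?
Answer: -13100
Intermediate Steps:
p(C, m) = -3 - C (p(C, m) = -4 + (1 - C) = -3 - C)
N(K) = -5 + 102*K (N(K) = 102*K + (3*(-3) + 4) = 102*K + (-9 + 4) = 102*K - 5 = -5 + 102*K)
D = 165 (D = (-3 - 1*0)*(-32 - 23) = (-3 + 0)*(-55) = -3*(-55) = 165)
D + N(S) = 165 + (-5 + 102*(-130)) = 165 + (-5 - 13260) = 165 - 13265 = -13100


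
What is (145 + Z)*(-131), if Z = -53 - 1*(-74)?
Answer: -21746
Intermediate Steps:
Z = 21 (Z = -53 + 74 = 21)
(145 + Z)*(-131) = (145 + 21)*(-131) = 166*(-131) = -21746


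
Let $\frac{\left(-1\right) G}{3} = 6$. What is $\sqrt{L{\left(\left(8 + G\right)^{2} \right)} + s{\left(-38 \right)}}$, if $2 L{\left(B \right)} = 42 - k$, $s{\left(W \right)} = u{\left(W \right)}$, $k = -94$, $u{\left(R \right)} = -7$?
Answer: $\sqrt{61} \approx 7.8102$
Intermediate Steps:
$G = -18$ ($G = \left(-3\right) 6 = -18$)
$s{\left(W \right)} = -7$
$L{\left(B \right)} = 68$ ($L{\left(B \right)} = \frac{42 - -94}{2} = \frac{42 + 94}{2} = \frac{1}{2} \cdot 136 = 68$)
$\sqrt{L{\left(\left(8 + G\right)^{2} \right)} + s{\left(-38 \right)}} = \sqrt{68 - 7} = \sqrt{61}$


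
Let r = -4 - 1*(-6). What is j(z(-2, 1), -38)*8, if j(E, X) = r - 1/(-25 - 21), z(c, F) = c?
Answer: 372/23 ≈ 16.174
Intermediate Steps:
r = 2 (r = -4 + 6 = 2)
j(E, X) = 93/46 (j(E, X) = 2 - 1/(-25 - 21) = 2 - 1/(-46) = 2 - 1*(-1/46) = 2 + 1/46 = 93/46)
j(z(-2, 1), -38)*8 = (93/46)*8 = 372/23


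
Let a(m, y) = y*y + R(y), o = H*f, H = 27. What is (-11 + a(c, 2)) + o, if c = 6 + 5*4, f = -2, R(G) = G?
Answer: -59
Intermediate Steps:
c = 26 (c = 6 + 20 = 26)
o = -54 (o = 27*(-2) = -54)
a(m, y) = y + y**2 (a(m, y) = y*y + y = y**2 + y = y + y**2)
(-11 + a(c, 2)) + o = (-11 + 2*(1 + 2)) - 54 = (-11 + 2*3) - 54 = (-11 + 6) - 54 = -5 - 54 = -59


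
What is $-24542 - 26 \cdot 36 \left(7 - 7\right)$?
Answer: $-24542$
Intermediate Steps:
$-24542 - 26 \cdot 36 \left(7 - 7\right) = -24542 - 936 \cdot 0 = -24542 - 0 = -24542 + 0 = -24542$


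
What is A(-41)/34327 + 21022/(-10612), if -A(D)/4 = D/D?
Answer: -360832321/182139062 ≈ -1.9811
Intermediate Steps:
A(D) = -4 (A(D) = -4*D/D = -4*1 = -4)
A(-41)/34327 + 21022/(-10612) = -4/34327 + 21022/(-10612) = -4*1/34327 + 21022*(-1/10612) = -4/34327 - 10511/5306 = -360832321/182139062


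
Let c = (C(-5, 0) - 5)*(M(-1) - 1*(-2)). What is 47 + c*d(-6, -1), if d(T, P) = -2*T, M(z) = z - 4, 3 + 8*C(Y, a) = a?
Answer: 481/2 ≈ 240.50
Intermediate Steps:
C(Y, a) = -3/8 + a/8
M(z) = -4 + z
c = 129/8 (c = ((-3/8 + (1/8)*0) - 5)*((-4 - 1) - 1*(-2)) = ((-3/8 + 0) - 5)*(-5 + 2) = (-3/8 - 5)*(-3) = -43/8*(-3) = 129/8 ≈ 16.125)
47 + c*d(-6, -1) = 47 + 129*(-2*(-6))/8 = 47 + (129/8)*12 = 47 + 387/2 = 481/2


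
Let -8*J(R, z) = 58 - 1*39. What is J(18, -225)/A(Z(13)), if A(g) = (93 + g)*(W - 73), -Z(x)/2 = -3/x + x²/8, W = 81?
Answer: -247/42608 ≈ -0.0057970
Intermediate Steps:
J(R, z) = -19/8 (J(R, z) = -(58 - 1*39)/8 = -(58 - 39)/8 = -⅛*19 = -19/8)
Z(x) = 6/x - x²/4 (Z(x) = -2*(-3/x + x²/8) = 6/x - x²/4)
A(g) = 744 + 8*g (A(g) = (93 + g)*(81 - 73) = (93 + g)*8 = 744 + 8*g)
J(18, -225)/A(Z(13)) = -19/(8*(744 + 8*((¼)*(24 - 1*13³)/13))) = -19/(8*(744 + 8*((¼)*(1/13)*(24 - 1*2197)))) = -19/(8*(744 + 8*((¼)*(1/13)*(24 - 2197)))) = -19/(8*(744 + 8*((¼)*(1/13)*(-2173)))) = -19/(8*(744 + 8*(-2173/52))) = -19/(8*(744 - 4346/13)) = -19/(8*5326/13) = -19/8*13/5326 = -247/42608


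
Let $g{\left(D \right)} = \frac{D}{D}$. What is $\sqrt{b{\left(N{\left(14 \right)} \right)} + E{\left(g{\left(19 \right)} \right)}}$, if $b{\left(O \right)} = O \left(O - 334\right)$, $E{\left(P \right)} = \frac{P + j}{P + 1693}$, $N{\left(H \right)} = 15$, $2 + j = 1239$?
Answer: $\frac{2 i \sqrt{7091483}}{77} \approx 69.168 i$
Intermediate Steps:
$j = 1237$ ($j = -2 + 1239 = 1237$)
$g{\left(D \right)} = 1$
$E{\left(P \right)} = \frac{1237 + P}{1693 + P}$ ($E{\left(P \right)} = \frac{P + 1237}{P + 1693} = \frac{1237 + P}{1693 + P}$)
$b{\left(O \right)} = O \left(-334 + O\right)$
$\sqrt{b{\left(N{\left(14 \right)} \right)} + E{\left(g{\left(19 \right)} \right)}} = \sqrt{15 \left(-334 + 15\right) + \frac{1237 + 1}{1693 + 1}} = \sqrt{15 \left(-319\right) + \frac{1}{1694} \cdot 1238} = \sqrt{-4785 + \frac{1}{1694} \cdot 1238} = \sqrt{-4785 + \frac{619}{847}} = \sqrt{- \frac{4052276}{847}} = \frac{2 i \sqrt{7091483}}{77}$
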